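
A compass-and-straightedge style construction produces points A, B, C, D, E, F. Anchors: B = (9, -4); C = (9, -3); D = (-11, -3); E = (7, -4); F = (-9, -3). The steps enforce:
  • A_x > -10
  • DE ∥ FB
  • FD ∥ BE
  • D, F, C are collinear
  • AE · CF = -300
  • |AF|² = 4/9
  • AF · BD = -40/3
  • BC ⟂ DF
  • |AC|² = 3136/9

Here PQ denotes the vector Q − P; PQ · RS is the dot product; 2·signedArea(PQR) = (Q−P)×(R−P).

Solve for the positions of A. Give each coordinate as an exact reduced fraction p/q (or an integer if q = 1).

1. A_x = -29/3  [AF · BD = -40/3 ∩ AE · CF = -300]
2. A_y = -3  [AF · BD = -40/3 ∩ AE · CF = -300]
   → A = (-29/3, -3)

A = (-29/3, -3)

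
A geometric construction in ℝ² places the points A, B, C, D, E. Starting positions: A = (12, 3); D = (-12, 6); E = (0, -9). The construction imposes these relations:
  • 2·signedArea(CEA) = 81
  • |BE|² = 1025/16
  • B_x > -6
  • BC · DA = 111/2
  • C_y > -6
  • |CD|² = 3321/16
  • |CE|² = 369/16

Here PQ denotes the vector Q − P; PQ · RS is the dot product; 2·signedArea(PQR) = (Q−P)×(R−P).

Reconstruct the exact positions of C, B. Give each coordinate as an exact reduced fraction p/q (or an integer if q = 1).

B = (-5, -11/4)
C = (-3, -21/4)

1. C_x = -3  [line -12·x + 12·y + 27 = 0 ∩ |CE|² = 369/16]
2. C_y = -21/4  [line -12·x + 12·y + 27 = 0 ∩ |CE|² = 369/16]
   → C = (-3, -21/4)
3. B_x = -5  [line -24·x + 3·y + -447/4 = 0 ∩ |BE|² = 1025/16]
4. B_y = -11/4  [line -24·x + 3·y + -447/4 = 0 ∩ |BE|² = 1025/16]
   → B = (-5, -11/4)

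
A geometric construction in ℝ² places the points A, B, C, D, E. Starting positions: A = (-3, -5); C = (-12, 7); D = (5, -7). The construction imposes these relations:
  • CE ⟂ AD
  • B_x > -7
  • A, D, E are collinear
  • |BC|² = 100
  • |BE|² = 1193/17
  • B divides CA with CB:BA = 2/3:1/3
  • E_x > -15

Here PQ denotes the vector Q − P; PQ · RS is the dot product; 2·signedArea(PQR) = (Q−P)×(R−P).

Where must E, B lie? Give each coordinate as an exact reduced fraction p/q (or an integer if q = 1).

B = (-6, -1)
E = (-243/17, -37/17)

1. E_x = -243/17  [A, D, E are collinear ∩ CE ⟂ AD]
2. E_y = -37/17  [A, D, E are collinear ∩ CE ⟂ AD]
   → E = (-243/17, -37/17)
3. B_x = -6  [B divides CA with CB:BA = 2/3:1/3]
4. B_y = -1  [B divides CA with CB:BA = 2/3:1/3]
   → B = (-6, -1)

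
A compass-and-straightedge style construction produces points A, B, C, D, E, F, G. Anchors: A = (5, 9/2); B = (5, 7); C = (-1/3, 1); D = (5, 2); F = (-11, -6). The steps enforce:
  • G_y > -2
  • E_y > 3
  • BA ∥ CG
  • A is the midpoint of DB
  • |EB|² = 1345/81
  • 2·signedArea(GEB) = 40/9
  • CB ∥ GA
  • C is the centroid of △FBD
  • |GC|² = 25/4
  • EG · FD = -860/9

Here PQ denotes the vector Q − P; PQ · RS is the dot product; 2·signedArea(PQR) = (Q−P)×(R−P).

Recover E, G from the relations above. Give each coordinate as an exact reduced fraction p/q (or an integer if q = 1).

1. G_x = -1/3  [CB ∥ GA ∩ BA ∥ CG]
2. G_y = -3/2  [CB ∥ GA ∩ BA ∥ CG]
   → G = (-1/3, -3/2)
3. E_x = 29/9  [EG · FD = -860/9 ∩ 2·signedArea(GEB) = 40/9]
4. E_y = 10/3  [EG · FD = -860/9 ∩ 2·signedArea(GEB) = 40/9]
   → E = (29/9, 10/3)

E = (29/9, 10/3)
G = (-1/3, -3/2)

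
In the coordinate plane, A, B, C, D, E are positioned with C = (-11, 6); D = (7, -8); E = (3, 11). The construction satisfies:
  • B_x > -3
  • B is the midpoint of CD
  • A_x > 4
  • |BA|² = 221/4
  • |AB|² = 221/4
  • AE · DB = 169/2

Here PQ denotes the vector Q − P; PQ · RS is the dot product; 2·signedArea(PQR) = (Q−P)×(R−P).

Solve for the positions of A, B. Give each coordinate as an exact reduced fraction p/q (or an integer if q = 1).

1. B_x = -2  [B is the midpoint of CD]
2. B_y = -1  [B is the midpoint of CD]
   → B = (-2, -1)
3. A_x = 5  [line 9·x + -7·y + -69/2 = 0 ∩ |AB|² = 221/4]
4. A_y = 3/2  [line 9·x + -7·y + -69/2 = 0 ∩ |AB|² = 221/4]
   → A = (5, 3/2)

A = (5, 3/2)
B = (-2, -1)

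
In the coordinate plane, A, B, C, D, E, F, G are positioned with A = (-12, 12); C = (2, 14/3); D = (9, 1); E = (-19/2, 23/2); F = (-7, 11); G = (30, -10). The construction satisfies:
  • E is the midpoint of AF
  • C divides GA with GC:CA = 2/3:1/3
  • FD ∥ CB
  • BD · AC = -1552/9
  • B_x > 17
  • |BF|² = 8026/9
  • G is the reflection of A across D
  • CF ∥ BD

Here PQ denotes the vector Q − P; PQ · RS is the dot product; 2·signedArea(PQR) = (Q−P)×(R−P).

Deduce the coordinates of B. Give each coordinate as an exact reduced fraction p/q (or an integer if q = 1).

B = (18, -16/3)

1. B_x = 18  [CF ∥ BD ∩ FD ∥ CB]
2. B_y = -16/3  [CF ∥ BD ∩ FD ∥ CB]
   → B = (18, -16/3)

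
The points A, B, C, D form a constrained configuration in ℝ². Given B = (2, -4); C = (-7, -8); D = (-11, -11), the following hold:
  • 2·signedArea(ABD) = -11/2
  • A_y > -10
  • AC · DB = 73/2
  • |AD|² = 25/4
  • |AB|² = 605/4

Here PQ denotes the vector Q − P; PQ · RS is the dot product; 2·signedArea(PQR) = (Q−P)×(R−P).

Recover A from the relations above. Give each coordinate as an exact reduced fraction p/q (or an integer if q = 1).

1. A_x = -9  [2·signedArea(ABD) = -11/2 ∩ AC · DB = 73/2]
2. A_y = -19/2  [2·signedArea(ABD) = -11/2 ∩ AC · DB = 73/2]
   → A = (-9, -19/2)

A = (-9, -19/2)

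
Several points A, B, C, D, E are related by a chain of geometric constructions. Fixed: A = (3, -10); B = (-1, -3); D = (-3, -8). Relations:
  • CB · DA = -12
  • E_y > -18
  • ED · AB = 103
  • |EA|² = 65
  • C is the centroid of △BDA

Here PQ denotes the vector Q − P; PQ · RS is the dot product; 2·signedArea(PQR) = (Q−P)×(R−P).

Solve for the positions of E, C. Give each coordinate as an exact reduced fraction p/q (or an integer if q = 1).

C = (-1/3, -7)
E = (7, -17)

1. E_x = 7  [line 4·x + -7·y + -147 = 0 ∩ |EA|² = 65]
2. E_y = -17  [line 4·x + -7·y + -147 = 0 ∩ |EA|² = 65]
   → E = (7, -17)
3. C_x = -1/3  [C is the centroid of △BDA]
4. C_y = -7  [C is the centroid of △BDA]
   → C = (-1/3, -7)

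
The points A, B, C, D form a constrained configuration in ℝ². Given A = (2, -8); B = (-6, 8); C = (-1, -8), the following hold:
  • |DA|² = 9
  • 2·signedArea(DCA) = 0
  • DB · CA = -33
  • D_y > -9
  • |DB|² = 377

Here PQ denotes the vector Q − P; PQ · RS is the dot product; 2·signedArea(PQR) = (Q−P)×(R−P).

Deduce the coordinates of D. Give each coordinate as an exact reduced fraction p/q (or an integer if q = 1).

1. D_x = 5  [2·signedArea(DCA) = 0 ∩ DB · CA = -33]
2. D_y = -8  [2·signedArea(DCA) = 0 ∩ DB · CA = -33]
   → D = (5, -8)

D = (5, -8)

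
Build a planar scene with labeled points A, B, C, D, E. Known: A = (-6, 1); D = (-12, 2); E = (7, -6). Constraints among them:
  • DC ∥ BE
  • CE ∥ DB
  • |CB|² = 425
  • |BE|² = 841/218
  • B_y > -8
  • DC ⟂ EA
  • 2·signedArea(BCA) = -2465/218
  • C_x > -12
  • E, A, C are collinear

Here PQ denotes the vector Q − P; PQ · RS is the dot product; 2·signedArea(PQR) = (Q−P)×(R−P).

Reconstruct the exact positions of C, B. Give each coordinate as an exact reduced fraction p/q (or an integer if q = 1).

1. C_x = -2413/218  [E, A, C are collinear ∩ DC ⟂ EA]
2. C_y = 813/218  [E, A, C are collinear ∩ DC ⟂ EA]
   → C = (-2413/218, 813/218)
3. B_x = 1323/218  [DC ∥ BE ∩ CE ∥ DB]
4. B_y = -1685/218  [DC ∥ BE ∩ CE ∥ DB]
   → B = (1323/218, -1685/218)

B = (1323/218, -1685/218)
C = (-2413/218, 813/218)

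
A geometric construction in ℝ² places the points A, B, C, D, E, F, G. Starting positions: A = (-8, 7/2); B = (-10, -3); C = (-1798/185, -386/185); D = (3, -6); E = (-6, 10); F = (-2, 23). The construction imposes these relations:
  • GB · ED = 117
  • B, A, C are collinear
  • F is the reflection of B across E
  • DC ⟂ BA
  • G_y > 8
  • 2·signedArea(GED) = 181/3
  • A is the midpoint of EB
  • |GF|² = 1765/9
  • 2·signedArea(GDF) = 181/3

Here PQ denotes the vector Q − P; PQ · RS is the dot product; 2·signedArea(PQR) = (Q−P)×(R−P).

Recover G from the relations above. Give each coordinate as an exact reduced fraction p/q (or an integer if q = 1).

1. G_x = -5/3  [2·signedArea(GED) = 181/3 ∩ 2·signedArea(GDF) = 181/3]
2. G_y = 9  [2·signedArea(GED) = 181/3 ∩ 2·signedArea(GDF) = 181/3]
   → G = (-5/3, 9)

G = (-5/3, 9)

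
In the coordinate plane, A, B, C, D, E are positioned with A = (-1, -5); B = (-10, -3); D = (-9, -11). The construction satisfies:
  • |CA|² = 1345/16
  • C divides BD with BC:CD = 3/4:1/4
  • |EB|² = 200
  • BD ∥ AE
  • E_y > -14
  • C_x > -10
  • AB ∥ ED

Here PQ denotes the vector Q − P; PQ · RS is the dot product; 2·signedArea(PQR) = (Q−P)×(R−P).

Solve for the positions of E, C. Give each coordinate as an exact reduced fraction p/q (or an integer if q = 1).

C = (-37/4, -9)
E = (0, -13)

1. E_x = 0  [AB ∥ ED ∩ BD ∥ AE]
2. E_y = -13  [AB ∥ ED ∩ BD ∥ AE]
   → E = (0, -13)
3. C_x = -37/4  [C divides BD with BC:CD = 3/4:1/4]
4. C_y = -9  [C divides BD with BC:CD = 3/4:1/4]
   → C = (-37/4, -9)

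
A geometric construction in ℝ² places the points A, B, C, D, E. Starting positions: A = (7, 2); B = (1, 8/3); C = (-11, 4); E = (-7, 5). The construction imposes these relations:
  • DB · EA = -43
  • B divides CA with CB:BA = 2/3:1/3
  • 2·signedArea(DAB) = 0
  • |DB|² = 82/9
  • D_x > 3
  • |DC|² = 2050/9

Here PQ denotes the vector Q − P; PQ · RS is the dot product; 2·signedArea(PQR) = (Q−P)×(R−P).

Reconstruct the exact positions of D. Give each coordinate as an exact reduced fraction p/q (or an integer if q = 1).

1. D_x = 4  [2·signedArea(DAB) = 0 ∩ DB · EA = -43]
2. D_y = 7/3  [2·signedArea(DAB) = 0 ∩ DB · EA = -43]
   → D = (4, 7/3)

D = (4, 7/3)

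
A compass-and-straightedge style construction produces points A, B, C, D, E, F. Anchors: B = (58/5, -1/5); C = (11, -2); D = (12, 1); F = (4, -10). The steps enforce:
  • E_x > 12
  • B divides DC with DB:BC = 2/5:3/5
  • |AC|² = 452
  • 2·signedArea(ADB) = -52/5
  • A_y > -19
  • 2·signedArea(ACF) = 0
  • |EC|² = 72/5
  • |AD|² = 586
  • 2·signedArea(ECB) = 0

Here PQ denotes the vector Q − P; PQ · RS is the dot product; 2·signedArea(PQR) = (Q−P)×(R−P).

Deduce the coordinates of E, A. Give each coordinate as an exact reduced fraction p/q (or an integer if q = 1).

A = (-3, -18)
E = (61/5, 8/5)

1. E_x = 61/5  [line -9/5·x + 3/5·y + 21 = 0 ∩ |EC|² = 72/5]
2. E_y = 8/5  [line -9/5·x + 3/5·y + 21 = 0 ∩ |EC|² = 72/5]
   → E = (61/5, 8/5)
3. A_x = -3  [2·signedArea(ACF) = 0 ∩ 2·signedArea(ADB) = -52/5]
4. A_y = -18  [2·signedArea(ACF) = 0 ∩ 2·signedArea(ADB) = -52/5]
   → A = (-3, -18)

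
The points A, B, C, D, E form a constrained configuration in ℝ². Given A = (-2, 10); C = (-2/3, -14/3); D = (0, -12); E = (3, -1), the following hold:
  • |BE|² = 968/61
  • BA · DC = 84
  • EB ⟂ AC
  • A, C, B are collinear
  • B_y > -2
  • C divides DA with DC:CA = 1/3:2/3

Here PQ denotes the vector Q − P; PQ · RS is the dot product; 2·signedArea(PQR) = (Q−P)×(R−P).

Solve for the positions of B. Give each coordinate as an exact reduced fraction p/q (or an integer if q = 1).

B = (-59/61, -83/61)

1. B_x = -59/61  [A, C, B are collinear ∩ EB ⟂ AC]
2. B_y = -83/61  [A, C, B are collinear ∩ EB ⟂ AC]
   → B = (-59/61, -83/61)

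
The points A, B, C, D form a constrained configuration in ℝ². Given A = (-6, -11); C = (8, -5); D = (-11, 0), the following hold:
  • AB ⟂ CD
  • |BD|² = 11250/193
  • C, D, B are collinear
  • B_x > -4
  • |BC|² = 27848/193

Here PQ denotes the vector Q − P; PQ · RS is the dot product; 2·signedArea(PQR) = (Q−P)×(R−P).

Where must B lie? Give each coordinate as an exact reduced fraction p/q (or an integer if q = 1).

B = (-698/193, -375/193)

1. B_x = -698/193  [C, D, B are collinear ∩ AB ⟂ CD]
2. B_y = -375/193  [C, D, B are collinear ∩ AB ⟂ CD]
   → B = (-698/193, -375/193)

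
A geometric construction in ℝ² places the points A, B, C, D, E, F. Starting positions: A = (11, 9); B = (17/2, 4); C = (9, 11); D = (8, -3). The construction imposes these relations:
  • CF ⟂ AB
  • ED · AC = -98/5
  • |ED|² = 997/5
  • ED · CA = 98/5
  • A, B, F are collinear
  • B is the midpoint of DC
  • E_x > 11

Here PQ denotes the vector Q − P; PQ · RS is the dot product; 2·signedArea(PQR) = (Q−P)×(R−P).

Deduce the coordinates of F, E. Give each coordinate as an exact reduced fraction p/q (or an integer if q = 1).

E = (59/5, 53/5)
F = (57/5, 49/5)

1. F_x = 57/5  [A, B, F are collinear ∩ CF ⟂ AB]
2. F_y = 49/5  [A, B, F are collinear ∩ CF ⟂ AB]
   → F = (57/5, 49/5)
3. E_x = 59/5  [line 2·x + -2·y + -12/5 = 0 ∩ |ED|² = 997/5]
4. E_y = 53/5  [line 2·x + -2·y + -12/5 = 0 ∩ |ED|² = 997/5]
   → E = (59/5, 53/5)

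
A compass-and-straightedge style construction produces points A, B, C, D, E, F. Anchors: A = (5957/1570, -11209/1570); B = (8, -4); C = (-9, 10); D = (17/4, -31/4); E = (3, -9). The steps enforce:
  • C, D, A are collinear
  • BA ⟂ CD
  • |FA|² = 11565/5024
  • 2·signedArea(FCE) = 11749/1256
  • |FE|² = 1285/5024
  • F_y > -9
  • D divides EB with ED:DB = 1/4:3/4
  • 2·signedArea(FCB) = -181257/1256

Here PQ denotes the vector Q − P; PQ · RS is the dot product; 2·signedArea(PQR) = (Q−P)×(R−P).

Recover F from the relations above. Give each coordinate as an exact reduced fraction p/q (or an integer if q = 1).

F = (20087/6280, -53599/6280)

1. F_x = 20087/6280  [2·signedArea(FCE) = 11749/1256 ∩ 2·signedArea(FCB) = -181257/1256]
2. F_y = -53599/6280  [2·signedArea(FCE) = 11749/1256 ∩ 2·signedArea(FCB) = -181257/1256]
   → F = (20087/6280, -53599/6280)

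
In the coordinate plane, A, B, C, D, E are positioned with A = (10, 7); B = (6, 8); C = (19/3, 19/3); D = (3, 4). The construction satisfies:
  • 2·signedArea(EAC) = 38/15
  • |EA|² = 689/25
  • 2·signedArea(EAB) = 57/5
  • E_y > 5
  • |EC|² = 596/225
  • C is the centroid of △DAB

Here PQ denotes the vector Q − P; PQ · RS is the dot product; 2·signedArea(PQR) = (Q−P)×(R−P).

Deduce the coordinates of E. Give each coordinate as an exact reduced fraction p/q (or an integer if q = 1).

E = (5, 27/5)

1. E_x = 5  [2·signedArea(EAC) = 38/15 ∩ 2·signedArea(EAB) = 57/5]
2. E_y = 27/5  [2·signedArea(EAC) = 38/15 ∩ 2·signedArea(EAB) = 57/5]
   → E = (5, 27/5)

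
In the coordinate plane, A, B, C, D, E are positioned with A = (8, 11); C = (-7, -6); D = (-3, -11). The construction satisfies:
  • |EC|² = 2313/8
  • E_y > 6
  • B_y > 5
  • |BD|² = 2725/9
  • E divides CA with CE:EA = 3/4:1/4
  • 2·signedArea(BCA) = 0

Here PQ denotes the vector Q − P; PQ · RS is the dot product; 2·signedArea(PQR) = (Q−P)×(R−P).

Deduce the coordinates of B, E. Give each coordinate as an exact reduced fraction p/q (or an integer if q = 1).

1. B_x = 3  [line -17·x + 15·y + -29 = 0 ∩ |BD|² = 2725/9]
2. B_y = 16/3  [line -17·x + 15·y + -29 = 0 ∩ |BD|² = 2725/9]
   → B = (3, 16/3)
3. E_x = 17/4  [E divides CA with CE:EA = 3/4:1/4]
4. E_y = 27/4  [E divides CA with CE:EA = 3/4:1/4]
   → E = (17/4, 27/4)

B = (3, 16/3)
E = (17/4, 27/4)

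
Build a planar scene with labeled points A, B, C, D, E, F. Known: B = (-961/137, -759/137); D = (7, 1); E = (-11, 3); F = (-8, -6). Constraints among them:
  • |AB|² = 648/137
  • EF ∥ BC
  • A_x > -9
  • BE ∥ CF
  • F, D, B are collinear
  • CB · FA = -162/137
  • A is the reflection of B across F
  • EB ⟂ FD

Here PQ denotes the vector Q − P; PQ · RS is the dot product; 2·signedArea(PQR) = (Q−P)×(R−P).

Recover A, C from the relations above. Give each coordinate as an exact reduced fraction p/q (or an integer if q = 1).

1. A_x = -1231/137  [A is the reflection of B across F]
2. A_y = -885/137  [A is the reflection of B across F]
   → A = (-1231/137, -885/137)
3. C_x = -550/137  [BE ∥ CF ∩ EF ∥ BC]
4. C_y = -1992/137  [BE ∥ CF ∩ EF ∥ BC]
   → C = (-550/137, -1992/137)

A = (-1231/137, -885/137)
C = (-550/137, -1992/137)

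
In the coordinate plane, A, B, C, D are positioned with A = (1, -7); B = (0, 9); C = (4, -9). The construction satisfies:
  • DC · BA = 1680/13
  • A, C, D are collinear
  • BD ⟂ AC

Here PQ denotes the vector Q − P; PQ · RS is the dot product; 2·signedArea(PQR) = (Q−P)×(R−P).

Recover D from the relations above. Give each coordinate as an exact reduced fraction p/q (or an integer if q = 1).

D = (-92/13, -21/13)

1. D_x = -92/13  [A, C, D are collinear ∩ BD ⟂ AC]
2. D_y = -21/13  [A, C, D are collinear ∩ BD ⟂ AC]
   → D = (-92/13, -21/13)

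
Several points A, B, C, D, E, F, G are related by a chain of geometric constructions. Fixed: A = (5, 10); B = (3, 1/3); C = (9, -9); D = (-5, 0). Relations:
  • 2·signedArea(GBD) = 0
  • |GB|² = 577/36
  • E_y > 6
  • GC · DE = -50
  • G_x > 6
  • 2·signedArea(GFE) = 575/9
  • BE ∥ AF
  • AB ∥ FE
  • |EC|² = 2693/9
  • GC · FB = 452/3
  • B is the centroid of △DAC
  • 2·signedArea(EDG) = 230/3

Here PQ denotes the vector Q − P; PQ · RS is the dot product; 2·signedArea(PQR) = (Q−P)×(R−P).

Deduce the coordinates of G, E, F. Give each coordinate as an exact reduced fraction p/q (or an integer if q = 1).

1. G_x = 7  [line 1/3·x + -8·y + 5/3 = 0 ∩ |GB|² = 577/36]
2. G_y = 1/2  [line 1/3·x + -8·y + 5/3 = 0 ∩ |GB|² = 577/36]
   → G = (7, 1/2)
3. E_x = 5/3  [2·signedArea(EDG) = 230/3 ∩ GC · DE = -50]
4. E_y = 20/3  [2·signedArea(EDG) = 230/3 ∩ GC · DE = -50]
   → E = (5/3, 20/3)
5. F_x = 11/3  [AB ∥ FE ∩ BE ∥ AF]
6. F_y = 49/3  [AB ∥ FE ∩ BE ∥ AF]
   → F = (11/3, 49/3)

E = (5/3, 20/3)
F = (11/3, 49/3)
G = (7, 1/2)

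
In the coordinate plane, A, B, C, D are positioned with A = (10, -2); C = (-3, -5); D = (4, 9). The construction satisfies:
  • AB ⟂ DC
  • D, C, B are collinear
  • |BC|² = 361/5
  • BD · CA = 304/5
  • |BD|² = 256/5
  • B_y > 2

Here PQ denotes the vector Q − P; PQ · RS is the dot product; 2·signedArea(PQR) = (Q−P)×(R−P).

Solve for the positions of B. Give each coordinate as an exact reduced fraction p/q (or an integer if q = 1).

1. B_x = 4/5  [D, C, B are collinear ∩ AB ⟂ DC]
2. B_y = 13/5  [D, C, B are collinear ∩ AB ⟂ DC]
   → B = (4/5, 13/5)

B = (4/5, 13/5)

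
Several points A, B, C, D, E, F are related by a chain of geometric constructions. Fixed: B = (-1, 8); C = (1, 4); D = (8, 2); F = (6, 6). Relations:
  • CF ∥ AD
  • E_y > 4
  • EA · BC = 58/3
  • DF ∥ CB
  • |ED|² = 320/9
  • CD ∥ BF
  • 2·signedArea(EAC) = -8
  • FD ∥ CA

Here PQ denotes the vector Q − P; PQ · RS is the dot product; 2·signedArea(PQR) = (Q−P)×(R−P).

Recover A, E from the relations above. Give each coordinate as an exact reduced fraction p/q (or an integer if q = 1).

A = (3, 0)
E = (8/3, 14/3)

1. A_x = 3  [CF ∥ AD ∩ FD ∥ CA]
2. A_y = 0  [CF ∥ AD ∩ FD ∥ CA]
   → A = (3, 0)
3. E_x = 8/3  [2·signedArea(EAC) = -8 ∩ EA · BC = 58/3]
4. E_y = 14/3  [2·signedArea(EAC) = -8 ∩ EA · BC = 58/3]
   → E = (8/3, 14/3)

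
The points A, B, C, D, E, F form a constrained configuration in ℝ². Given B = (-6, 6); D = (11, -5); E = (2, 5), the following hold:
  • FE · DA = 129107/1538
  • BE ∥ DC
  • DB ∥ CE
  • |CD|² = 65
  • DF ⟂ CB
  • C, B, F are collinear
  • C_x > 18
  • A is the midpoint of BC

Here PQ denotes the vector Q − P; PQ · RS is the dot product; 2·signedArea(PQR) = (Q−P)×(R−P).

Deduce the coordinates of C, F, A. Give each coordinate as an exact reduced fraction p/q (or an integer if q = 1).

1. C_x = 19  [DB ∥ CE ∩ BE ∥ DC]
2. C_y = -6  [DB ∥ CE ∩ BE ∥ DC]
   → C = (19, -6)
3. F_x = 9311/769  [C, B, F are collinear ∩ DF ⟂ CB]
4. F_y = -2070/769  [C, B, F are collinear ∩ DF ⟂ CB]
   → F = (9311/769, -2070/769)
5. A_x = 13/2  [A is the midpoint of BC]
6. A_y = 0  [A is the midpoint of BC]
   → A = (13/2, 0)

A = (13/2, 0)
C = (19, -6)
F = (9311/769, -2070/769)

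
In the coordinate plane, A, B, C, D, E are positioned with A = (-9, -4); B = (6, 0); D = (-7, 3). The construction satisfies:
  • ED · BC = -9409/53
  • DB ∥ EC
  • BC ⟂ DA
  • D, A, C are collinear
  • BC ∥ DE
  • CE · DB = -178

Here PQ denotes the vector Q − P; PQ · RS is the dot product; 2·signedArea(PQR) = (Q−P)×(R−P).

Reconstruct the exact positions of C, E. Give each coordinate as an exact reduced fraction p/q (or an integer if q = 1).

1. C_x = -361/53  [D, A, C are collinear ∩ BC ⟂ DA]
2. C_y = 194/53  [D, A, C are collinear ∩ BC ⟂ DA]
   → C = (-361/53, 194/53)
3. E_x = -1050/53  [DB ∥ EC ∩ BC ∥ DE]
4. E_y = 353/53  [DB ∥ EC ∩ BC ∥ DE]
   → E = (-1050/53, 353/53)

C = (-361/53, 194/53)
E = (-1050/53, 353/53)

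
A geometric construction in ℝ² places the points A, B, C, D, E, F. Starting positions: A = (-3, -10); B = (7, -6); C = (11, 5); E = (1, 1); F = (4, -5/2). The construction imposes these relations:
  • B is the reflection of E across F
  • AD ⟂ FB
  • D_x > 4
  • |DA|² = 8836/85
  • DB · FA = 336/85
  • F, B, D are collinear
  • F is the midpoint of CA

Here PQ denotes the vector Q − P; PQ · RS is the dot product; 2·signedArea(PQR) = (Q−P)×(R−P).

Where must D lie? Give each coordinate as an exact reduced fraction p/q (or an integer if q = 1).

D = (403/85, -286/85)

1. D_x = 403/85  [F, B, D are collinear ∩ AD ⟂ FB]
2. D_y = -286/85  [F, B, D are collinear ∩ AD ⟂ FB]
   → D = (403/85, -286/85)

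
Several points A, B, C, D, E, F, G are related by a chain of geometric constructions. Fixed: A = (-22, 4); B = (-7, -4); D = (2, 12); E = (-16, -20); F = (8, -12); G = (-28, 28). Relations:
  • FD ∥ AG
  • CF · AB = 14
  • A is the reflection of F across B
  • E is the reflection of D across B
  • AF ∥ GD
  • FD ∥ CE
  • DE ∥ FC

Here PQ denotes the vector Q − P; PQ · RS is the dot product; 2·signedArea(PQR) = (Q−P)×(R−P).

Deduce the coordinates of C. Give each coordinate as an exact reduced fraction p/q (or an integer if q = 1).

1. C_x = -10  [FD ∥ CE ∩ DE ∥ FC]
2. C_y = -44  [FD ∥ CE ∩ DE ∥ FC]
   → C = (-10, -44)

C = (-10, -44)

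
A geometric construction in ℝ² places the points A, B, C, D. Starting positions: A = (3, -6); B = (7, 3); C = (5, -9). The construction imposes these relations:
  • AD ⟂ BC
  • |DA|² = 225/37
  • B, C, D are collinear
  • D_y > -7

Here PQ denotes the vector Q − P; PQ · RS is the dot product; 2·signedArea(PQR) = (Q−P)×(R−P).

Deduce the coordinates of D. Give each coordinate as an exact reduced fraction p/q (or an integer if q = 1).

1. D_x = 201/37  [B, C, D are collinear ∩ AD ⟂ BC]
2. D_y = -237/37  [B, C, D are collinear ∩ AD ⟂ BC]
   → D = (201/37, -237/37)

D = (201/37, -237/37)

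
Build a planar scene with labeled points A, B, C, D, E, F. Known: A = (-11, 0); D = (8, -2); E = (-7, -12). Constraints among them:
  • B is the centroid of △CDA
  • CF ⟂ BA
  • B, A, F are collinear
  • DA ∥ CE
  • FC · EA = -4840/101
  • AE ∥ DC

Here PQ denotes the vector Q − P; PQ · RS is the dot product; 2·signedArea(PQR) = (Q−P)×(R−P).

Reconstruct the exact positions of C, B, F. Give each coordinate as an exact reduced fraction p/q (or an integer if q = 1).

B = (3, -16/3)
C = (12, -14)
F = (1388/101, -952/101)

1. C_x = 12  [DA ∥ CE ∩ AE ∥ DC]
2. C_y = -14  [DA ∥ CE ∩ AE ∥ DC]
   → C = (12, -14)
3. B_x = 3  [B is the centroid of △CDA]
4. B_y = -16/3  [B is the centroid of △CDA]
   → B = (3, -16/3)
5. F_x = 1388/101  [B, A, F are collinear ∩ CF ⟂ BA]
6. F_y = -952/101  [B, A, F are collinear ∩ CF ⟂ BA]
   → F = (1388/101, -952/101)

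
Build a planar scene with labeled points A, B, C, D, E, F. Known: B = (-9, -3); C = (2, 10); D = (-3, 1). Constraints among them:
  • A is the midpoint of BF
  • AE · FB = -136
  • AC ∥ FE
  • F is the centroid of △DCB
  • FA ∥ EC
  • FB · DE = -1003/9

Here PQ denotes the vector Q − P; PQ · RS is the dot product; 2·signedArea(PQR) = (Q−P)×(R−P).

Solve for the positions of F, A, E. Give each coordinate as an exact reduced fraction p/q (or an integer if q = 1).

1. F_x = -10/3  [F is the centroid of △DCB]
2. F_y = 8/3  [F is the centroid of △DCB]
   → F = (-10/3, 8/3)
3. A_x = -37/6  [A is the midpoint of BF]
4. A_y = -1/6  [A is the midpoint of BF]
   → A = (-37/6, -1/6)
5. E_x = 29/6  [FA ∥ EC ∩ AC ∥ FE]
6. E_y = 77/6  [FA ∥ EC ∩ AC ∥ FE]
   → E = (29/6, 77/6)

A = (-37/6, -1/6)
E = (29/6, 77/6)
F = (-10/3, 8/3)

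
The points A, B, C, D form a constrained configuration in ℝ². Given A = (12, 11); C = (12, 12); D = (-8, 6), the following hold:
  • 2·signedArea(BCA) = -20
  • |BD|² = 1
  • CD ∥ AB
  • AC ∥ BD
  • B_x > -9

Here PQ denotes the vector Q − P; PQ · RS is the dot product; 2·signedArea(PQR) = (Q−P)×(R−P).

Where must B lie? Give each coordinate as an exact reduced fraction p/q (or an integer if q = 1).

1. B_x = -8  [AC ∥ BD ∩ CD ∥ AB]
2. B_y = 5  [AC ∥ BD ∩ CD ∥ AB]
   → B = (-8, 5)

B = (-8, 5)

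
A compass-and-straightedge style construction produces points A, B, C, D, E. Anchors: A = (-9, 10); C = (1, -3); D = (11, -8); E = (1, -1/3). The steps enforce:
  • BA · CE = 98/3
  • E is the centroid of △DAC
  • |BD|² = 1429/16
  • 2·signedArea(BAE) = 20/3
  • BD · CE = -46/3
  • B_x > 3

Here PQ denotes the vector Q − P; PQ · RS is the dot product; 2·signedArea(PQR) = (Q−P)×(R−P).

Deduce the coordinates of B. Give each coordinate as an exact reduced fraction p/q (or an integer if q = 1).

1. B_x = 7/2  [BA · CE = 98/3 ∩ 2·signedArea(BAE) = 20/3]
2. B_y = -9/4  [BA · CE = 98/3 ∩ 2·signedArea(BAE) = 20/3]
   → B = (7/2, -9/4)

B = (7/2, -9/4)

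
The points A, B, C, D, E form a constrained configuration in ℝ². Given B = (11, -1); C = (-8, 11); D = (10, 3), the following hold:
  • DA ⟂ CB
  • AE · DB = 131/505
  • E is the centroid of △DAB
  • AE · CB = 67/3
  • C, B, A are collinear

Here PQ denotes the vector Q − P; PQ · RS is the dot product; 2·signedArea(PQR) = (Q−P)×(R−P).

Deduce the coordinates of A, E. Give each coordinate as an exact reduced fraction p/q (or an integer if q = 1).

1. A_x = 4282/505  [C, B, A are collinear ∩ DA ⟂ CB]
2. A_y = 299/505  [C, B, A are collinear ∩ DA ⟂ CB]
   → A = (4282/505, 299/505)
3. E_x = 14887/1515  [E is the centroid of △DAB]
4. E_y = 1309/1515  [E is the centroid of △DAB]
   → E = (14887/1515, 1309/1515)

A = (4282/505, 299/505)
E = (14887/1515, 1309/1515)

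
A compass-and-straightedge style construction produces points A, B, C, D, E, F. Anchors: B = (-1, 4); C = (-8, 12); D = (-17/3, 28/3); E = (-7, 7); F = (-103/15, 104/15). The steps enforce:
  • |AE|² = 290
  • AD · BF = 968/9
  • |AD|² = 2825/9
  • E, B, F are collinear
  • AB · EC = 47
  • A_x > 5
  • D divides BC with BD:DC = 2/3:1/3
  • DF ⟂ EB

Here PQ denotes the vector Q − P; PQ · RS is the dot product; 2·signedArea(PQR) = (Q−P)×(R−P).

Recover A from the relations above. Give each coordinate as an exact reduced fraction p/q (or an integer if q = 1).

1. A_x = 6  [AB · EC = 47 ∩ AD · BF = 968/9]
2. A_y = -4  [AB · EC = 47 ∩ AD · BF = 968/9]
   → A = (6, -4)

A = (6, -4)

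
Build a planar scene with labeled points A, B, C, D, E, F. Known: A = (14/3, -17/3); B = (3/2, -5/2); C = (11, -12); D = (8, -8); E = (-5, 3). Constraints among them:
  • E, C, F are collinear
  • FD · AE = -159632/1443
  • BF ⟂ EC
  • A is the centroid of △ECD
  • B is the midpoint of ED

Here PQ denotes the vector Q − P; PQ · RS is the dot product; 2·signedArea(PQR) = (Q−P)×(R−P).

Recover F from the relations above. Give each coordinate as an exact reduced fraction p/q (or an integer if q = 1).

F = (579/481, -2709/962)

1. F_x = 579/481  [E, C, F are collinear ∩ BF ⟂ EC]
2. F_y = -2709/962  [E, C, F are collinear ∩ BF ⟂ EC]
   → F = (579/481, -2709/962)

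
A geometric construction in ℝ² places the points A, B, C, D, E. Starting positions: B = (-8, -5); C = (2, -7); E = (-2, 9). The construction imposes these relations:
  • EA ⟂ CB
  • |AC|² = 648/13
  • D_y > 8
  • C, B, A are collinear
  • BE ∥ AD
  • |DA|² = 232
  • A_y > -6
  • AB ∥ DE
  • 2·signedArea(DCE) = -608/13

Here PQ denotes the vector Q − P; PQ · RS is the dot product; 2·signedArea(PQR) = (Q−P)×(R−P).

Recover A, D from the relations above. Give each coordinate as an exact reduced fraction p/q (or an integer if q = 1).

1. A_x = -64/13  [C, B, A are collinear ∩ EA ⟂ CB]
2. A_y = -73/13  [C, B, A are collinear ∩ EA ⟂ CB]
   → A = (-64/13, -73/13)
3. D_x = 14/13  [AB ∥ DE ∩ BE ∥ AD]
4. D_y = 109/13  [AB ∥ DE ∩ BE ∥ AD]
   → D = (14/13, 109/13)

A = (-64/13, -73/13)
D = (14/13, 109/13)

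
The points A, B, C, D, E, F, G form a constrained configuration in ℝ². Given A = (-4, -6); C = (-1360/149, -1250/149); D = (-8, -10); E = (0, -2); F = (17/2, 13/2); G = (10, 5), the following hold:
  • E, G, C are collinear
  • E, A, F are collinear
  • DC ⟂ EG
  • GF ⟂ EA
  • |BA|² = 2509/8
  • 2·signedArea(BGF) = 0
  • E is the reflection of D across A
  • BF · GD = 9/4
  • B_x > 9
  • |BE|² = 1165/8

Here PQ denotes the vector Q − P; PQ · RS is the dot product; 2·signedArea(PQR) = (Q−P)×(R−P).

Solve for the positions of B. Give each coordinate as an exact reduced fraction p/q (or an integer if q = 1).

1. B_x = 37/4  [2·signedArea(BGF) = 0 ∩ BF · GD = 9/4]
2. B_y = 23/4  [2·signedArea(BGF) = 0 ∩ BF · GD = 9/4]
   → B = (37/4, 23/4)

B = (37/4, 23/4)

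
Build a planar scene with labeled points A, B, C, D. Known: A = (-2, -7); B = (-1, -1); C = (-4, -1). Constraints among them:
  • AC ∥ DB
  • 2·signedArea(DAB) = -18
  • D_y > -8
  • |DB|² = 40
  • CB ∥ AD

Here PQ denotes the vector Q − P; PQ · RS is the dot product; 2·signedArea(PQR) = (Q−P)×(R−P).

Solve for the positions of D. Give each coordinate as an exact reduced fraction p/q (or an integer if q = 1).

D = (1, -7)

1. D_x = 1  [AC ∥ DB ∩ CB ∥ AD]
2. D_y = -7  [AC ∥ DB ∩ CB ∥ AD]
   → D = (1, -7)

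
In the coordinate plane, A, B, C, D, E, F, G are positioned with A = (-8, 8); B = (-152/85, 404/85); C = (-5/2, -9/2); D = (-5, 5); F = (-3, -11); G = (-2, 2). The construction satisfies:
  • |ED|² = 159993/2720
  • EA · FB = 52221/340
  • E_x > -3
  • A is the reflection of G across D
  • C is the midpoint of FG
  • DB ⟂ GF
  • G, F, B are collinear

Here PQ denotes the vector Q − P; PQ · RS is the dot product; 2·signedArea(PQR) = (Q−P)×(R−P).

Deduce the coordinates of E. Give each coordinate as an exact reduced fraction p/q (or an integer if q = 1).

1. E_x = -1579/680  [line -103/85·x + -1339/85·y + -12669/340 = 0 ∩ |ED|² = 159993/2720]
2. E_y = -1487/680  [line -103/85·x + -1339/85·y + -12669/340 = 0 ∩ |ED|² = 159993/2720]
   → E = (-1579/680, -1487/680)

E = (-1579/680, -1487/680)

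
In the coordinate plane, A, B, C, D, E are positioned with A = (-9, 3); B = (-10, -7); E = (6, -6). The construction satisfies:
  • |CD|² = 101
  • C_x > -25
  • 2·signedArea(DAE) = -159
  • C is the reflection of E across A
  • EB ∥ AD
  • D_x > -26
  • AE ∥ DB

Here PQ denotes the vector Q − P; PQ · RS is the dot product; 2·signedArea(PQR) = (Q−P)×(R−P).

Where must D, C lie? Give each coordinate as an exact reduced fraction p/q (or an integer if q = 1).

C = (-24, 12)
D = (-25, 2)

1. D_x = -25  [AE ∥ DB ∩ EB ∥ AD]
2. D_y = 2  [AE ∥ DB ∩ EB ∥ AD]
   → D = (-25, 2)
3. C_x = -24  [C is the reflection of E across A]
4. C_y = 12  [C is the reflection of E across A]
   → C = (-24, 12)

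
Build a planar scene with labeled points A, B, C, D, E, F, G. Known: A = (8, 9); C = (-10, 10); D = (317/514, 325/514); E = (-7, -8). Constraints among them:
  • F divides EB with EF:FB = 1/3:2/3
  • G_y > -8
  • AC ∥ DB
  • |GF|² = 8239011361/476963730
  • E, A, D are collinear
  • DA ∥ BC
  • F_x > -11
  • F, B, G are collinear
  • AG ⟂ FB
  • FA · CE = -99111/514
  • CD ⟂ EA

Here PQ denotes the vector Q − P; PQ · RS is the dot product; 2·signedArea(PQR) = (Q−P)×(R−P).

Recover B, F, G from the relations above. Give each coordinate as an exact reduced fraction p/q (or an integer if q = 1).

1. B_x = -8935/514  [DA ∥ BC ∩ AC ∥ DB]
2. B_y = 839/514  [DA ∥ BC ∩ AC ∥ DB]
   → B = (-8935/514, 839/514)
3. F_x = -5377/514  [F divides EB with EF:FB = 1/3:2/3]
4. F_y = -7385/1542  [F divides EB with EF:FB = 1/3:2/3]
   → F = (-5377/514, -7385/1542)
5. G_x = -764431/103105  [F, B, G are collinear ∩ AG ⟂ FB]
6. G_y = -785232/103105  [F, B, G are collinear ∩ AG ⟂ FB]
   → G = (-764431/103105, -785232/103105)

B = (-8935/514, 839/514)
F = (-5377/514, -7385/1542)
G = (-764431/103105, -785232/103105)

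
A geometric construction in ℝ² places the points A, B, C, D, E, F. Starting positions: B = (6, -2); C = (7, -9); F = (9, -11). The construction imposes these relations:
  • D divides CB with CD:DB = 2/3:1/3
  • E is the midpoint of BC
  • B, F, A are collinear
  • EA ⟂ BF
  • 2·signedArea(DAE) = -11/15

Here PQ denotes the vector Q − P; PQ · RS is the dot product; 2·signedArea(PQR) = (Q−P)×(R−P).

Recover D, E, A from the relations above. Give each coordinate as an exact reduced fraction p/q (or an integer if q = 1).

A = (71/10, -53/10)
D = (19/3, -13/3)
E = (13/2, -11/2)

1. D_x = 19/3  [D divides CB with CD:DB = 2/3:1/3]
2. D_y = -13/3  [D divides CB with CD:DB = 2/3:1/3]
   → D = (19/3, -13/3)
3. E_x = 13/2  [E is the midpoint of BC]
4. E_y = -11/2  [E is the midpoint of BC]
   → E = (13/2, -11/2)
5. A_x = 71/10  [B, F, A are collinear ∩ EA ⟂ BF]
6. A_y = -53/10  [B, F, A are collinear ∩ EA ⟂ BF]
   → A = (71/10, -53/10)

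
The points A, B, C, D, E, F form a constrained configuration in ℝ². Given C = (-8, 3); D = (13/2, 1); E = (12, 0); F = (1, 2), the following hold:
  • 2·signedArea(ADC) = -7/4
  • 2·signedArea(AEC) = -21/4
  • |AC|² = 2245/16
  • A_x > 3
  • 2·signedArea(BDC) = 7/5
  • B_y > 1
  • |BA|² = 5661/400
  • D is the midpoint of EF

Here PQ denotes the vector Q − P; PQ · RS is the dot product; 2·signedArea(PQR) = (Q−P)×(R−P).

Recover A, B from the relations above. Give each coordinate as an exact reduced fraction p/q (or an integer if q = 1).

A = (15/4, 3/2)
B = (0, 9/5)

1. A_x = 15/4  [2·signedArea(AEC) = -21/4 ∩ 2·signedArea(ADC) = -7/4]
2. A_y = 3/2  [2·signedArea(AEC) = -21/4 ∩ 2·signedArea(ADC) = -7/4]
   → A = (15/4, 3/2)
3. B_x = 0  [line -2·x + -29/2·y + 261/10 = 0 ∩ |BA|² = 5661/400]
4. B_y = 9/5  [line -2·x + -29/2·y + 261/10 = 0 ∩ |BA|² = 5661/400]
   → B = (0, 9/5)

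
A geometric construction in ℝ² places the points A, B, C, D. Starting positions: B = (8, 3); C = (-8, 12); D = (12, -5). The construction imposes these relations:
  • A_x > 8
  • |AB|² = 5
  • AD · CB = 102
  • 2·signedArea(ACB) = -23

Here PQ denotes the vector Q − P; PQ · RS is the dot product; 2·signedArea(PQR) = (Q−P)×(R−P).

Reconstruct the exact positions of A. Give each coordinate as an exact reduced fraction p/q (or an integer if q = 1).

A = (9, 1)

1. A_x = 9  [2·signedArea(ACB) = -23 ∩ AD · CB = 102]
2. A_y = 1  [2·signedArea(ACB) = -23 ∩ AD · CB = 102]
   → A = (9, 1)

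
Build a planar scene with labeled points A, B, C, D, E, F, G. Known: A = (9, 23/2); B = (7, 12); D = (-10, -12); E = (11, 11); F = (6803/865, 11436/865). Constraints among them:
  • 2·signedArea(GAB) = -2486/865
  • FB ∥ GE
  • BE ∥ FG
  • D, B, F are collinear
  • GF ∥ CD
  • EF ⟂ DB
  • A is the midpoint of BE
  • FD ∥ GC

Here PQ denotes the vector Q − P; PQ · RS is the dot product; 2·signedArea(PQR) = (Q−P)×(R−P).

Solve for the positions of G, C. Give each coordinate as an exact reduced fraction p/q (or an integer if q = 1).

C = (-6, -13)
G = (10263/865, 10571/865)

1. G_x = 10263/865  [FB ∥ GE ∩ BE ∥ FG]
2. G_y = 10571/865  [FB ∥ GE ∩ BE ∥ FG]
   → G = (10263/865, 10571/865)
3. C_x = -6  [GF ∥ CD ∩ FD ∥ GC]
4. C_y = -13  [GF ∥ CD ∩ FD ∥ GC]
   → C = (-6, -13)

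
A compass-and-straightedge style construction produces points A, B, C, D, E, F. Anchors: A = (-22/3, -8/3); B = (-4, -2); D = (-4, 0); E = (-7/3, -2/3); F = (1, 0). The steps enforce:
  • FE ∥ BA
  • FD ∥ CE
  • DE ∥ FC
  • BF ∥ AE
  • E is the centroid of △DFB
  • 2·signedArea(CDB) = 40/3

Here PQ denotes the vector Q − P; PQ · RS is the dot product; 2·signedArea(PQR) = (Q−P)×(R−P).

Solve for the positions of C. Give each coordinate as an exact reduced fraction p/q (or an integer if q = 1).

C = (8/3, -2/3)

1. C_x = 8/3  [FD ∥ CE ∩ DE ∥ FC]
2. C_y = -2/3  [FD ∥ CE ∩ DE ∥ FC]
   → C = (8/3, -2/3)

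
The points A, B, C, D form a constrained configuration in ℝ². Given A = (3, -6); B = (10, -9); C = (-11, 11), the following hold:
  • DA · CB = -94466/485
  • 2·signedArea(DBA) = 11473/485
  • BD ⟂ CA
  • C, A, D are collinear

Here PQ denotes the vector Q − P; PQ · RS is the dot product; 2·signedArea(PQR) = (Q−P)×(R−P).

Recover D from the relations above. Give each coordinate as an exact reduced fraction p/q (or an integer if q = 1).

1. D_x = 3541/485  [C, A, D are collinear ∩ BD ⟂ CA]
2. D_y = -5443/485  [C, A, D are collinear ∩ BD ⟂ CA]
   → D = (3541/485, -5443/485)

D = (3541/485, -5443/485)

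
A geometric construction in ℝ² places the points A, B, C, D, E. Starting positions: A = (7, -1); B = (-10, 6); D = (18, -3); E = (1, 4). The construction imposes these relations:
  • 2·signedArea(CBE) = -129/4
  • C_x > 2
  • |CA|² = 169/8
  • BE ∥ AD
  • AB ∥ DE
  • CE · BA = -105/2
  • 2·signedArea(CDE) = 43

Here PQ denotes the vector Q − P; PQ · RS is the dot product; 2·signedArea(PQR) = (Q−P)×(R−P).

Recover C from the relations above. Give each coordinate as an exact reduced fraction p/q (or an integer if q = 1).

1. C_x = 11/4  [2·signedArea(CBE) = -129/4 ∩ CE · BA = -105/2]
2. C_y = 3/4  [2·signedArea(CBE) = -129/4 ∩ CE · BA = -105/2]
   → C = (11/4, 3/4)

C = (11/4, 3/4)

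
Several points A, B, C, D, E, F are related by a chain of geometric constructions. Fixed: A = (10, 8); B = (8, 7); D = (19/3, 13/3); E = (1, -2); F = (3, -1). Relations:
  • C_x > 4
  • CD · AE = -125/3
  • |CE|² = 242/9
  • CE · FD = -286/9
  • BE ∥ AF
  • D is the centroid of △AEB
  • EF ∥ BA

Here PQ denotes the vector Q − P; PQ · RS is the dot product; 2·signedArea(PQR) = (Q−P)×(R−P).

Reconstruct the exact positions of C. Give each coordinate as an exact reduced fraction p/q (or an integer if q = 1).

C = (14/3, 5/3)

1. C_x = 14/3  [CD · AE = -125/3 ∩ CE · FD = -286/9]
2. C_y = 5/3  [CD · AE = -125/3 ∩ CE · FD = -286/9]
   → C = (14/3, 5/3)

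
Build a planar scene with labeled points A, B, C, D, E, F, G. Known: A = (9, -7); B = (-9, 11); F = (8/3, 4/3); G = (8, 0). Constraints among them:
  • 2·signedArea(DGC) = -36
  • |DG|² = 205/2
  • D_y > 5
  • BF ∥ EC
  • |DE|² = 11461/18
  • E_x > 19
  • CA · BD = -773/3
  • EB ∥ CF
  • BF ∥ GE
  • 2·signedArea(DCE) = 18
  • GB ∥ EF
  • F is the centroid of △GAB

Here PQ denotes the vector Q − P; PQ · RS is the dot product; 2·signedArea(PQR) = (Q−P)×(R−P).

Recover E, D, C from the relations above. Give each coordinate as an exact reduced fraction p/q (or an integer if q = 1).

1. E_x = 59/3  [GB ∥ EF ∩ BF ∥ GE]
2. E_y = -29/3  [GB ∥ EF ∩ BF ∥ GE]
   → E = (59/3, -29/3)
3. C_x = 94/3  [EB ∥ CF ∩ BF ∥ EC]
4. C_y = -58/3  [EB ∥ CF ∩ BF ∥ EC]
   → C = (94/3, -58/3)
5. D_x = -1/2  [2·signedArea(DGC) = -36 ∩ CA · BD = -773/3]
6. D_y = 11/2  [2·signedArea(DGC) = -36 ∩ CA · BD = -773/3]
   → D = (-1/2, 11/2)

C = (94/3, -58/3)
D = (-1/2, 11/2)
E = (59/3, -29/3)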